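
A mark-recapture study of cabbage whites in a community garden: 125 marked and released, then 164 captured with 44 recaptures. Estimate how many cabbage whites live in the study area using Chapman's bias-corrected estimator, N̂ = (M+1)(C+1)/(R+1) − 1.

N̂ = (125+1)(164+1)/(44+1) − 1 = 126·165/45 − 1
= 20790/45 − 1 = 462 − 1 = 461

N = 461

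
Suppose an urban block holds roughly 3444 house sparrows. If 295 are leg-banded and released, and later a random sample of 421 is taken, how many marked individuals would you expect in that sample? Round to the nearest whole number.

expected recaptures ≈ 36

The marked fraction of the population is 295/3444, so in a sample of 421 expect C·(M/N) marked.
E[R] = 295 × 421 / 3444 = 124195 / 3444 ≈ 36.1 → 36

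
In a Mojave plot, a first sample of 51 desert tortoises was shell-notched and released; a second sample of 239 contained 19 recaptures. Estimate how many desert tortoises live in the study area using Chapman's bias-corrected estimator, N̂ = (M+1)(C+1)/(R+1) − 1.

N = 623

N̂ = (51+1)(239+1)/(19+1) − 1 = 52·240/20 − 1
= 12480/20 − 1 = 624 − 1 = 623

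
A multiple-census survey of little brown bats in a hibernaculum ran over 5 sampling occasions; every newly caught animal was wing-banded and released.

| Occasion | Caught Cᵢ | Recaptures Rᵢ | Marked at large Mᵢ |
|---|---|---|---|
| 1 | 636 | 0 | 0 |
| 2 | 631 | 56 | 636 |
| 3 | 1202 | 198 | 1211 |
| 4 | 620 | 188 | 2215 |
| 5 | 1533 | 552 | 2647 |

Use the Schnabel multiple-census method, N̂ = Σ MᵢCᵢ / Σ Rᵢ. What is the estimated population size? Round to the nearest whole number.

N ≈ 7332

Σ MᵢCᵢ = 0·636 + 636·631 + 1211·1202 + 2215·620 + 2647·1533 = 0 + 401316 + 1455622 + 1373300 + 4057851 = 7288089
Σ Rᵢ = 0 + 56 + 198 + 188 + 552 = 994
N̂ = 7288089 / 994 ≈ 7332.1 → 7332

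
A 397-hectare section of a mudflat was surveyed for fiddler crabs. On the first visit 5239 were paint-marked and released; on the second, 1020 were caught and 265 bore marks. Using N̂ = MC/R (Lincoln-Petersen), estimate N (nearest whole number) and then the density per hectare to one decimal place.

density ≈ 50.8 fiddler crabs per hectare

N̂ = 5239·1020/265 = 5343780/265 ≈ 20165.2 → 20165
Density = N̂ / area = 20165 / 397 ≈ 50.79 → 50.8 per hectare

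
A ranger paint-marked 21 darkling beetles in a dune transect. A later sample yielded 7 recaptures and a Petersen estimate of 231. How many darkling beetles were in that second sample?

C = 77

From N = M·C/R: C = N·R / M = 231·7 / 21 = 1617 / 21 = 77.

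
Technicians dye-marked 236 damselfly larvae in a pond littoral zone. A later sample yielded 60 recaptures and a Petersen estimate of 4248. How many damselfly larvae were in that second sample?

C = 1080

From N = M·C/R: C = N·R / M = 4248·60 / 236 = 254880 / 236 = 1080.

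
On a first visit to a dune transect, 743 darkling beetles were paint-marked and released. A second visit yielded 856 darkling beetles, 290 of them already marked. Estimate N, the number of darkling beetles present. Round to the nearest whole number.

Lincoln-Petersen assumes M/N = R/C, so N = M·C / R.
N = (743 × 856) / 290 = 636008 / 290 ≈ 2193.1 → 2193

N ≈ 2193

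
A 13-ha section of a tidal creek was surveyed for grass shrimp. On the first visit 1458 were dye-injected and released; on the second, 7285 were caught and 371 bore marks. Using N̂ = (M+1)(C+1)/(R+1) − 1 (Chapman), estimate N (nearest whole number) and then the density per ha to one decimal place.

N̂ = 1459·7286/372 − 1 = 10630274/372 − 1 ≈ 28575.0 → 28575
Density = N̂ / area = 28575 / 13 ≈ 2198.08 → 2198.1 per ha

density ≈ 2198.1 grass shrimp per ha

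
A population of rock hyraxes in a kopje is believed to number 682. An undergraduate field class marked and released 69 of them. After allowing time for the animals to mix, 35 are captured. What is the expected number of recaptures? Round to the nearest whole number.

The marked fraction of the population is 69/682, so in a sample of 35 expect C·(M/N) marked.
E[R] = 69 × 35 / 682 = 2415 / 682 ≈ 3.5 → 4

expected recaptures ≈ 4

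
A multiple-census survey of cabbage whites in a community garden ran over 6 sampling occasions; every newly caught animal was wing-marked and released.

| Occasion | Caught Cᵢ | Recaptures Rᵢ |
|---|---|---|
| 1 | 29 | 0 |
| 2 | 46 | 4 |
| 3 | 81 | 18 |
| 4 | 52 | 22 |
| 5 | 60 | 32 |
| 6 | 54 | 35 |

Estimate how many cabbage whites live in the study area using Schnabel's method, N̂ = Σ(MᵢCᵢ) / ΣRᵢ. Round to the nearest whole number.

Marked at large before each occasion: Mᵢ = Σⱼ<ᵢ (Cⱼ − Rⱼ) → M1=0, M2=29, M3=71, M4=134, M5=164, M6=192
Σ MᵢCᵢ = 0·29 + 29·46 + 71·81 + 134·52 + 164·60 + 192·54 = 0 + 1334 + 5751 + 6968 + 9840 + 10368 = 34261
Σ Rᵢ = 0 + 4 + 18 + 22 + 32 + 35 = 111
N̂ = 34261 / 111 ≈ 308.7 → 309

N ≈ 309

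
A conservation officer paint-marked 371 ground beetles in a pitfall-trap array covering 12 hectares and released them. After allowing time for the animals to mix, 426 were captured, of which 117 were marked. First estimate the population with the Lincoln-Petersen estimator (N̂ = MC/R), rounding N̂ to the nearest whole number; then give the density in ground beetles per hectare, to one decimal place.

N̂ = 371·426/117 = 158046/117 ≈ 1350.8 → 1351
Density = N̂ / area = 1351 / 12 ≈ 112.58 → 112.6 per hectare

density ≈ 112.6 ground beetles per hectare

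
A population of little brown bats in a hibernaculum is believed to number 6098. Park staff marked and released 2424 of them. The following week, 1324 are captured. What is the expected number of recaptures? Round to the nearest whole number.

expected recaptures ≈ 526

The marked fraction of the population is 2424/6098, so in a sample of 1324 expect C·(M/N) marked.
E[R] = 2424 × 1324 / 6098 = 3209376 / 6098 ≈ 526.3 → 526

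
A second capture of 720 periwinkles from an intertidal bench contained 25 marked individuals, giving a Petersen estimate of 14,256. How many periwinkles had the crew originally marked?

From N = M·C/R: M = N·R / C = 14256·25 / 720 = 356400 / 720 = 495.

M = 495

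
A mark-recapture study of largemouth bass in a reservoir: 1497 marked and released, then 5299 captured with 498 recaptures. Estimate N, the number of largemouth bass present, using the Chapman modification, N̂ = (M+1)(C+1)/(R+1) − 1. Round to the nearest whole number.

N̂ = (1497+1)(5299+1)/(498+1) − 1 = 1498·5300/499 − 1
= 7939400/499 − 1 ≈ 15910.6 − 1 ≈ 15909.6 → 15910

N ≈ 15,910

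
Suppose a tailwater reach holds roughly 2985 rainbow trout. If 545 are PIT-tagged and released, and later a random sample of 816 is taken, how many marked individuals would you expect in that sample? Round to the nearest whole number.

expected recaptures ≈ 149

The marked fraction of the population is 545/2985, so in a sample of 816 expect C·(M/N) marked.
E[R] = 545 × 816 / 2985 = 444720 / 2985 ≈ 149.0 → 149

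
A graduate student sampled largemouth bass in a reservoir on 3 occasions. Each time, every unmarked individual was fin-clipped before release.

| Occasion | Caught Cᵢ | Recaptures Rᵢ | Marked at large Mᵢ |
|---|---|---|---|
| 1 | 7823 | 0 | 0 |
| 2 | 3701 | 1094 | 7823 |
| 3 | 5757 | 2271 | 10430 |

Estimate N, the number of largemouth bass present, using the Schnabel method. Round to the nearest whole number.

N ≈ 26,448

Σ MᵢCᵢ = 0·7823 + 7823·3701 + 10430·5757 = 0 + 28952923 + 60045510 = 88998433
Σ Rᵢ = 0 + 1094 + 2271 = 3365
N̂ = 88998433 / 3365 ≈ 26448.3 → 26448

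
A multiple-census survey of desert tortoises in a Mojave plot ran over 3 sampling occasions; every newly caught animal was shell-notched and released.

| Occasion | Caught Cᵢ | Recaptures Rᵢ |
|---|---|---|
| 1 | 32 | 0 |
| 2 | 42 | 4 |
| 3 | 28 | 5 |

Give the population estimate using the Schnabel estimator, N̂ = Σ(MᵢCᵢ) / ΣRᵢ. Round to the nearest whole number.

Marked at large before each occasion: Mᵢ = Σⱼ<ᵢ (Cⱼ − Rⱼ) → M1=0, M2=32, M3=70
Σ MᵢCᵢ = 0·32 + 32·42 + 70·28 = 0 + 1344 + 1960 = 3304
Σ Rᵢ = 0 + 4 + 5 = 9
N̂ = 3304 / 9 ≈ 367.1 → 367

N ≈ 367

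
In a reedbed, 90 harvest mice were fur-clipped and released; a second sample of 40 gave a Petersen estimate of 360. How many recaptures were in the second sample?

R = 10

From N = M·C/R: R = M·C / N = 90·40 / 360 = 3600 / 360 = 10.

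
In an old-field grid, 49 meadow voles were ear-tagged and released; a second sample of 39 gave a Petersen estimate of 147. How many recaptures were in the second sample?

R = 13

From N = M·C/R: R = M·C / N = 49·39 / 147 = 1911 / 147 = 13.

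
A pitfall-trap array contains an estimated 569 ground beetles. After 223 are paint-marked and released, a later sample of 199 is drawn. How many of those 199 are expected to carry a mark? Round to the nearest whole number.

expected recaptures ≈ 78

Expected recaptures E[R] = M·C / N.
E[R] = 223 × 199 / 569 = 44377 / 569 ≈ 78.0 → 78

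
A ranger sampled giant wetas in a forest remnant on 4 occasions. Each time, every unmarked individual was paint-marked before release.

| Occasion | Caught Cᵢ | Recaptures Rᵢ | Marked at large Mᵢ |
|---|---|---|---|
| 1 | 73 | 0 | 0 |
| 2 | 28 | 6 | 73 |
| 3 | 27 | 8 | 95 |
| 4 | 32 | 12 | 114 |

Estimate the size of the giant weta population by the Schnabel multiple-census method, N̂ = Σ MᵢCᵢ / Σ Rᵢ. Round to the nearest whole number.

Σ MᵢCᵢ = 0·73 + 73·28 + 95·27 + 114·32 = 0 + 2044 + 2565 + 3648 = 8257
Σ Rᵢ = 0 + 6 + 8 + 12 = 26
N̂ = 8257 / 26 ≈ 317.6 → 318

N ≈ 318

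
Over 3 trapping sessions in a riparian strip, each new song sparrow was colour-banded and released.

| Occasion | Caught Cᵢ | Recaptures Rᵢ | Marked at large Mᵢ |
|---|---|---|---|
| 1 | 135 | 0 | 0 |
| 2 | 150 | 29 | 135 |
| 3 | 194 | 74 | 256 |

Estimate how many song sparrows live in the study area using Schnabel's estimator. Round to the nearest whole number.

N ≈ 679

Σ MᵢCᵢ = 0·135 + 135·150 + 256·194 = 0 + 20250 + 49664 = 69914
Σ Rᵢ = 0 + 29 + 74 = 103
N̂ = 69914 / 103 ≈ 678.8 → 679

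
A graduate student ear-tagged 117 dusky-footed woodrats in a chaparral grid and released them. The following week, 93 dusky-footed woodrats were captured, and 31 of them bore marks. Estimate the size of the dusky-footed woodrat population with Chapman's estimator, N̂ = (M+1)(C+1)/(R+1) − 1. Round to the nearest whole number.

N ≈ 346

N̂ = (117+1)(93+1)/(31+1) − 1 = 118·94/32 − 1
= 11092/32 − 1 ≈ 346.6 − 1 ≈ 345.6 → 346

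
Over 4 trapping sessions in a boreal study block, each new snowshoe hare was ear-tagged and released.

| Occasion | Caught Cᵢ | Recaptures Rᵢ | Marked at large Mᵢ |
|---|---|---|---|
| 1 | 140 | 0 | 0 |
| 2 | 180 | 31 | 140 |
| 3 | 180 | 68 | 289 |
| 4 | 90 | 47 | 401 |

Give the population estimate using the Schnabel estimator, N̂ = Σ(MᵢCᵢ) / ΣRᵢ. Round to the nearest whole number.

N ≈ 776

Σ MᵢCᵢ = 0·140 + 140·180 + 289·180 + 401·90 = 0 + 25200 + 52020 + 36090 = 113310
Σ Rᵢ = 0 + 31 + 68 + 47 = 146
N̂ = 113310 / 146 ≈ 776.1 → 776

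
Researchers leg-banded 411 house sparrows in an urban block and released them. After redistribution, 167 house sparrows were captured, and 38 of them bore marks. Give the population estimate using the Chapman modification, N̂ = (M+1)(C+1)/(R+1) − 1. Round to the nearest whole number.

N ≈ 1774

N̂ = (411+1)(167+1)/(38+1) − 1 = 412·168/39 − 1
= 69216/39 − 1 ≈ 1774.8 − 1 ≈ 1773.8 → 1774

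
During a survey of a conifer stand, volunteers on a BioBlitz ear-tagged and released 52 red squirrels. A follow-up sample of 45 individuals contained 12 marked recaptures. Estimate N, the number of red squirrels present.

The marked fraction in the recapture sample should equal the marked fraction in the population: 12/45 = 52/N.
N = (52 × 45) / 12 = 2340 / 12 = 195

N = 195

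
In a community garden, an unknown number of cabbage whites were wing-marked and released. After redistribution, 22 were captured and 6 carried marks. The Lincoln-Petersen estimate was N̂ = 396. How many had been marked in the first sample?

From N = M·C/R: M = N·R / C = 396·6 / 22 = 2376 / 22 = 108.

M = 108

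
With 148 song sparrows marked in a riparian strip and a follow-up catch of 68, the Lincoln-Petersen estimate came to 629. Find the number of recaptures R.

R = 16

From N = M·C/R: R = M·C / N = 148·68 / 629 = 10064 / 629 = 16.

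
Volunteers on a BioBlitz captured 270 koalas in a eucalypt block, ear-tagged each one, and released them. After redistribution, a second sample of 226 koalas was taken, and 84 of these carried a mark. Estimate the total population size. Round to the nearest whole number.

The marked fraction in the recapture sample should equal the marked fraction in the population: 84/226 = 270/N.
N = (270 × 226) / 84 = 61020 / 84 ≈ 726.4 → 726

N ≈ 726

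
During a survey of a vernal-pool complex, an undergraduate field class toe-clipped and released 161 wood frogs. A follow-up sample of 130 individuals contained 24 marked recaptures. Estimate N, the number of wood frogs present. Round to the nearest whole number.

N ≈ 872

N = (161 × 130) / 24 = 20930 / 24 ≈ 872.1 → 872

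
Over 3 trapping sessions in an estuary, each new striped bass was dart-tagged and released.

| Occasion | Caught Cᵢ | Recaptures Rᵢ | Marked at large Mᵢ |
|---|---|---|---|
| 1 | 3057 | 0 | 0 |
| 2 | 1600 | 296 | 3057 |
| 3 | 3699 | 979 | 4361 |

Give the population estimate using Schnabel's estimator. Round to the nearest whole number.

N ≈ 16,488

Σ MᵢCᵢ = 0·3057 + 3057·1600 + 4361·3699 = 0 + 4891200 + 16131339 = 21022539
Σ Rᵢ = 0 + 296 + 979 = 1275
N̂ = 21022539 / 1275 ≈ 16488.3 → 16488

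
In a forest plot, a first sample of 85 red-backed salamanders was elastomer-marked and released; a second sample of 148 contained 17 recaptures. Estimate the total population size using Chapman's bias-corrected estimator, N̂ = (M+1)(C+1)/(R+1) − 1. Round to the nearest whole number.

N̂ = (85+1)(148+1)/(17+1) − 1 = 86·149/18 − 1
= 12814/18 − 1 ≈ 711.9 − 1 ≈ 710.9 → 711

N ≈ 711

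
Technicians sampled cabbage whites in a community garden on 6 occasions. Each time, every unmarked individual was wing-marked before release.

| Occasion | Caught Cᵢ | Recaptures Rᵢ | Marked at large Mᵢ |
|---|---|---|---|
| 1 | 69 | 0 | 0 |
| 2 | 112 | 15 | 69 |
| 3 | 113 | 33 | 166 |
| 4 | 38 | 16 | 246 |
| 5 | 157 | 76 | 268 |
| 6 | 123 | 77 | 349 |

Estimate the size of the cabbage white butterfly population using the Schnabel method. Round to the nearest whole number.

N ≈ 557

Σ MᵢCᵢ = 0·69 + 69·112 + 166·113 + 246·38 + 268·157 + 349·123 = 0 + 7728 + 18758 + 9348 + 42076 + 42927 = 120837
Σ Rᵢ = 0 + 15 + 33 + 16 + 76 + 77 = 217
N̂ = 120837 / 217 ≈ 556.9 → 557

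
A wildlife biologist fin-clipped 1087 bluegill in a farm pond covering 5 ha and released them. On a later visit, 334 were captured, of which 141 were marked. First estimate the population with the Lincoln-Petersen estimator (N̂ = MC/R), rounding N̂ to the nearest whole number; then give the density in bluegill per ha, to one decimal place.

density ≈ 515.0 bluegill per ha

N̂ = 1087·334/141 = 363058/141 ≈ 2574.9 → 2575
Density = N̂ / area = 2575 / 5 = 515.0 per ha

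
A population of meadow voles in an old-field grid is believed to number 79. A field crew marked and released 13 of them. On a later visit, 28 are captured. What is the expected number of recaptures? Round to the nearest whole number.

expected recaptures ≈ 5

The marked fraction of the population is 13/79, so in a sample of 28 expect C·(M/N) marked.
E[R] = 13 × 28 / 79 = 364 / 79 ≈ 4.6 → 5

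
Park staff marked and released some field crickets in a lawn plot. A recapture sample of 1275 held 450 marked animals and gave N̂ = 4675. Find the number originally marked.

From N = M·C/R: M = N·R / C = 4675·450 / 1275 = 2103750 / 1275 = 1650.

M = 1650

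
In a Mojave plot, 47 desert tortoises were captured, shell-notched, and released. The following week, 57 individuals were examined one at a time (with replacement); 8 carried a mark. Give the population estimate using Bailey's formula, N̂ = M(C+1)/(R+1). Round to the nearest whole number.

N ≈ 303

N̂ = 47·(57+1)/(8+1) = 47·58/9 = 2726/9 ≈ 302.9 → 303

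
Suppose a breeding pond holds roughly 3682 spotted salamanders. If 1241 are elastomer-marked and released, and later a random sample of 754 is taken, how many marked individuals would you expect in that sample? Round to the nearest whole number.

The marked fraction of the population is 1241/3682, so in a sample of 754 expect C·(M/N) marked.
E[R] = 1241 × 754 / 3682 = 935714 / 3682 ≈ 254.1 → 254

expected recaptures ≈ 254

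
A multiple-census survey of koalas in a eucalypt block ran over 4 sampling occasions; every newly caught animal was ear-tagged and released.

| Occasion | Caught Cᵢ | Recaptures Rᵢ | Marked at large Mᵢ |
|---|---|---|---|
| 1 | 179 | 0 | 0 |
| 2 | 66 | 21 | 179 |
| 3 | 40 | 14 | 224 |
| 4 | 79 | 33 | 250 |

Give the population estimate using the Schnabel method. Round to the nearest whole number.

N ≈ 596

Σ MᵢCᵢ = 0·179 + 179·66 + 224·40 + 250·79 = 0 + 11814 + 8960 + 19750 = 40524
Σ Rᵢ = 0 + 21 + 14 + 33 = 68
N̂ = 40524 / 68 ≈ 595.9 → 596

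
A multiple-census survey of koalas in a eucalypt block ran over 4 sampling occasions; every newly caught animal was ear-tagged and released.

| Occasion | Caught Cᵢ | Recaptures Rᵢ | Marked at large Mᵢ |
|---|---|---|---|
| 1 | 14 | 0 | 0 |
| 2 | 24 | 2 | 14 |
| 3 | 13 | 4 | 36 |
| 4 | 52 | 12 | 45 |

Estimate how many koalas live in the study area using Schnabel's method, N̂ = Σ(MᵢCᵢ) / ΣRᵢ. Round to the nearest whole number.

Σ MᵢCᵢ = 0·14 + 14·24 + 36·13 + 45·52 = 0 + 336 + 468 + 2340 = 3144
Σ Rᵢ = 0 + 2 + 4 + 12 = 18
N̂ = 3144 / 18 ≈ 174.7 → 175

N ≈ 175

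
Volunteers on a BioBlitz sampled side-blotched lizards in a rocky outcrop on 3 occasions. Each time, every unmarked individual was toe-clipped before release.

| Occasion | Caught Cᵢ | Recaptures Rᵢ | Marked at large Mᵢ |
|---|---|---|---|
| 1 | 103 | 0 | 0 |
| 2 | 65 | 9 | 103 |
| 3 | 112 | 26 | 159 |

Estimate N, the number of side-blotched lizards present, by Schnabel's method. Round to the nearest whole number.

N ≈ 700

Σ MᵢCᵢ = 0·103 + 103·65 + 159·112 = 0 + 6695 + 17808 = 24503
Σ Rᵢ = 0 + 9 + 26 = 35
N̂ = 24503 / 35 ≈ 700.1 → 700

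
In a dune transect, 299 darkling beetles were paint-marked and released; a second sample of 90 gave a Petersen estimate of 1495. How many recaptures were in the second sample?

From N = M·C/R: R = M·C / N = 299·90 / 1495 = 26910 / 1495 = 18.

R = 18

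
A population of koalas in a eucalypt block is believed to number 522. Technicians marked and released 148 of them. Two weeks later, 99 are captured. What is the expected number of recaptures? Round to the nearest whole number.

The marked fraction of the population is 148/522, so in a sample of 99 expect C·(M/N) marked.
E[R] = 148 × 99 / 522 = 14652 / 522 ≈ 28.1 → 28

expected recaptures ≈ 28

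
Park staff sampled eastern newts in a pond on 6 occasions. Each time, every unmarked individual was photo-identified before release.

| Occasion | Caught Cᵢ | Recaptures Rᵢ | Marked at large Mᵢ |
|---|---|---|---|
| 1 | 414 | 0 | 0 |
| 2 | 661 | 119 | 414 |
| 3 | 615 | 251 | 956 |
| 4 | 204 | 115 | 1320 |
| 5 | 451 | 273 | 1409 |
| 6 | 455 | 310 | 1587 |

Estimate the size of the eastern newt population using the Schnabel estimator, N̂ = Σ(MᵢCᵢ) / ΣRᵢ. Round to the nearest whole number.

N ≈ 2330

Σ MᵢCᵢ = 0·414 + 414·661 + 956·615 + 1320·204 + 1409·451 + 1587·455 = 0 + 273654 + 587940 + 269280 + 635459 + 722085 = 2488418
Σ Rᵢ = 0 + 119 + 251 + 115 + 273 + 310 = 1068
N̂ = 2488418 / 1068 ≈ 2330.0 → 2330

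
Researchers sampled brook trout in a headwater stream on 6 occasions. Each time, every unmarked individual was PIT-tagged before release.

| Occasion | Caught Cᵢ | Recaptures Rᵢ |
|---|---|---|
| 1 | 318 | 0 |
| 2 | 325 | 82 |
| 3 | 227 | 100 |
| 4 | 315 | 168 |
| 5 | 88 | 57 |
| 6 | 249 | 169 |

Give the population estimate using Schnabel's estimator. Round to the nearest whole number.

N ≈ 1279

Marked at large before each occasion: Mᵢ = Σⱼ<ᵢ (Cⱼ − Rⱼ) → M1=0, M2=318, M3=561, M4=688, M5=835, M6=866
Σ MᵢCᵢ = 0·318 + 318·325 + 561·227 + 688·315 + 835·88 + 866·249 = 0 + 103350 + 127347 + 216720 + 73480 + 215634 = 736531
Σ Rᵢ = 0 + 82 + 100 + 168 + 57 + 169 = 576
N̂ = 736531 / 576 ≈ 1278.7 → 1279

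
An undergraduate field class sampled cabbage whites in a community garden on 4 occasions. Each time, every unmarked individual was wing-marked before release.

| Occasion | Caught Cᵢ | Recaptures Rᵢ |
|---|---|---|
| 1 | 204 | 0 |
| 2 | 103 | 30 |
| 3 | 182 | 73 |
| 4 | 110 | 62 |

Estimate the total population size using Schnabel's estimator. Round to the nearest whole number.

N ≈ 690

Marked at large before each occasion: Mᵢ = Σⱼ<ᵢ (Cⱼ − Rⱼ) → M1=0, M2=204, M3=277, M4=386
Σ MᵢCᵢ = 0·204 + 204·103 + 277·182 + 386·110 = 0 + 21012 + 50414 + 42460 = 113886
Σ Rᵢ = 0 + 30 + 73 + 62 = 165
N̂ = 113886 / 165 ≈ 690.2 → 690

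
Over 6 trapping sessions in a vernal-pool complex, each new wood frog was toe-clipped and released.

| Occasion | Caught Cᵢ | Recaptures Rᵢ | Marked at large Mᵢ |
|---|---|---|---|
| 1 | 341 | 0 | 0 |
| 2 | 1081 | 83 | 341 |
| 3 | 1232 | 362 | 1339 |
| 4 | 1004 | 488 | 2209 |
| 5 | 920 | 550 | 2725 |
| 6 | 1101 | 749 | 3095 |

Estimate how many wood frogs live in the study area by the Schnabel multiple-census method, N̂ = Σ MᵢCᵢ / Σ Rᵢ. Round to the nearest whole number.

Σ MᵢCᵢ = 0·341 + 341·1081 + 1339·1232 + 2209·1004 + 2725·920 + 3095·1101 = 0 + 368621 + 1649648 + 2217836 + 2507000 + 3407595 = 10150700
Σ Rᵢ = 0 + 83 + 362 + 488 + 550 + 749 = 2232
N̂ = 10150700 / 2232 ≈ 4547.8 → 4548

N ≈ 4548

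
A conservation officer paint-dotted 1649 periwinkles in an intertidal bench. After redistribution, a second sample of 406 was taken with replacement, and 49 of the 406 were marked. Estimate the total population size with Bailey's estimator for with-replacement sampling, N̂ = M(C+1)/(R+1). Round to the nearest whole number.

N ≈ 13,423

N̂ = 1649·(406+1)/(49+1) = 1649·407/50 = 671143/50 ≈ 13422.9 → 13423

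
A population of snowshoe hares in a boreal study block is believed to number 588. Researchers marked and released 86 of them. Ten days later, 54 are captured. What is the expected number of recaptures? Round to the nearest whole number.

expected recaptures ≈ 8

Expected recaptures E[R] = M·C / N.
E[R] = 86 × 54 / 588 = 4644 / 588 ≈ 7.9 → 8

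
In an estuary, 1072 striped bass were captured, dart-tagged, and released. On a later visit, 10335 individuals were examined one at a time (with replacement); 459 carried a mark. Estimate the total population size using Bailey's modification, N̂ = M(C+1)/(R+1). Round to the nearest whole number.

N̂ = 1072·(10335+1)/(459+1) = 1072·10336/460 = 11080192/460 ≈ 24087.4 → 24087

N ≈ 24,087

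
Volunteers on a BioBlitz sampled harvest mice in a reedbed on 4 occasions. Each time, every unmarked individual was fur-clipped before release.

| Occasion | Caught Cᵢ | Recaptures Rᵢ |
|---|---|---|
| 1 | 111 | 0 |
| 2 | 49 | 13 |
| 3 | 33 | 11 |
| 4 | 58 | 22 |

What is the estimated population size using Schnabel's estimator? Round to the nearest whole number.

N ≈ 437

Marked at large before each occasion: Mᵢ = Σⱼ<ᵢ (Cⱼ − Rⱼ) → M1=0, M2=111, M3=147, M4=169
Σ MᵢCᵢ = 0·111 + 111·49 + 147·33 + 169·58 = 0 + 5439 + 4851 + 9802 = 20092
Σ Rᵢ = 0 + 13 + 11 + 22 = 46
N̂ = 20092 / 46 ≈ 436.8 → 437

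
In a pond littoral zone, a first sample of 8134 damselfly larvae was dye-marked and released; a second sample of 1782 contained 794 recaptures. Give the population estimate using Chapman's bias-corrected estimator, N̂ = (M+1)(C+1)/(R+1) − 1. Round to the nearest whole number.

N ≈ 18,244

N̂ = (8134+1)(1782+1)/(794+1) − 1 = 8135·1783/795 − 1
= 14504705/795 − 1 ≈ 18244.9 − 1 ≈ 18243.9 → 18244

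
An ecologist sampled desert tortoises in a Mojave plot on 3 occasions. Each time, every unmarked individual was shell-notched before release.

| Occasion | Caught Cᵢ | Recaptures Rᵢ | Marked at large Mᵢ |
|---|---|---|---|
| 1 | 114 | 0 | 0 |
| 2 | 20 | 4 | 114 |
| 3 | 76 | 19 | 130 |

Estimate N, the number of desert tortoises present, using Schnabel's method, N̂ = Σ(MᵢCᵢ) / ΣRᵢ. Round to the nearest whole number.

N ≈ 529

Σ MᵢCᵢ = 0·114 + 114·20 + 130·76 = 0 + 2280 + 9880 = 12160
Σ Rᵢ = 0 + 4 + 19 = 23
N̂ = 12160 / 23 ≈ 528.7 → 529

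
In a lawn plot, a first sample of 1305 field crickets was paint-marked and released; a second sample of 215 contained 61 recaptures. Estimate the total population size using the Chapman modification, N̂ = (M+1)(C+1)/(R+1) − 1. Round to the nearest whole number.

N ≈ 4549

N̂ = (1305+1)(215+1)/(61+1) − 1 = 1306·216/62 − 1
= 282096/62 − 1 ≈ 4549.9 − 1 ≈ 4548.9 → 4549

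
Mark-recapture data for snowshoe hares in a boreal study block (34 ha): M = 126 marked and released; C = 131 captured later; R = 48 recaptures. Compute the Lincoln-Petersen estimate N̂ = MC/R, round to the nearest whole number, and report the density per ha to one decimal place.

N̂ = 126·131/48 = 16506/48 ≈ 343.9 → 344
Density = N̂ / area = 344 / 34 ≈ 10.12 → 10.1 per ha

density ≈ 10.1 snowshoe hares per ha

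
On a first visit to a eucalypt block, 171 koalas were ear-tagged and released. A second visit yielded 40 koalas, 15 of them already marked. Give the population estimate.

N = (171 × 40) / 15 = 6840 / 15 = 456

N = 456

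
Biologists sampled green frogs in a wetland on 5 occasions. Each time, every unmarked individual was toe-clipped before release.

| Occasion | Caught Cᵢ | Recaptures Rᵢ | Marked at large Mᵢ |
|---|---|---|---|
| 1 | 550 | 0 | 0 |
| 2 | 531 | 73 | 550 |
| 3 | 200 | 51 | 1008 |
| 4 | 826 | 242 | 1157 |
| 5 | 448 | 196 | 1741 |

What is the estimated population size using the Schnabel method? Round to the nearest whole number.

N ≈ 3967

Σ MᵢCᵢ = 0·550 + 550·531 + 1008·200 + 1157·826 + 1741·448 = 0 + 292050 + 201600 + 955682 + 779968 = 2229300
Σ Rᵢ = 0 + 73 + 51 + 242 + 196 = 562
N̂ = 2229300 / 562 ≈ 3966.7 → 3967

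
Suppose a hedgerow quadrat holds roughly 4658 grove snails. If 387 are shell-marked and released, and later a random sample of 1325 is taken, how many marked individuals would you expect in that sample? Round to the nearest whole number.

The marked fraction of the population is 387/4658, so in a sample of 1325 expect C·(M/N) marked.
E[R] = 387 × 1325 / 4658 = 512775 / 4658 ≈ 110.1 → 110

expected recaptures ≈ 110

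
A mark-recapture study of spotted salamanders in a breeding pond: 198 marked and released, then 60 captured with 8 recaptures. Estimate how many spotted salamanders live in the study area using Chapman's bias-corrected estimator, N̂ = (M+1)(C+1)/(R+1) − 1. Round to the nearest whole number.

N̂ = (198+1)(60+1)/(8+1) − 1 = 199·61/9 − 1
= 12139/9 − 1 ≈ 1348.8 − 1 ≈ 1347.8 → 1348

N ≈ 1348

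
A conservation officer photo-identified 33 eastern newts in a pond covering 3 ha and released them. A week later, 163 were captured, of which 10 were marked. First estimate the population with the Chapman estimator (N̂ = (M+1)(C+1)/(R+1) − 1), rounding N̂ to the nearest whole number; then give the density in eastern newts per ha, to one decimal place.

density ≈ 168.7 eastern newts per ha

N̂ = 34·164/11 − 1 = 5576/11 − 1 ≈ 505.9 → 506
Density = N̂ / area = 506 / 3 ≈ 168.67 → 168.7 per ha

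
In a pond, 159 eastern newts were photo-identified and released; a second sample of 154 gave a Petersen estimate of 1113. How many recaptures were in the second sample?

From N = M·C/R: R = M·C / N = 159·154 / 1113 = 24486 / 1113 = 22.

R = 22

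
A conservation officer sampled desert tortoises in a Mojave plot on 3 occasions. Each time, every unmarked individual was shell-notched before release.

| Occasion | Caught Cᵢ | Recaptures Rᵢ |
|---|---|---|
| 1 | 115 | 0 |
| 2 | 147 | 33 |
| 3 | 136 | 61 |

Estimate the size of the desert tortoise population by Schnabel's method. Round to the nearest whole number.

N ≈ 511

Marked at large before each occasion: Mᵢ = Σⱼ<ᵢ (Cⱼ − Rⱼ) → M1=0, M2=115, M3=229
Σ MᵢCᵢ = 0·115 + 115·147 + 229·136 = 0 + 16905 + 31144 = 48049
Σ Rᵢ = 0 + 33 + 61 = 94
N̂ = 48049 / 94 ≈ 511.2 → 511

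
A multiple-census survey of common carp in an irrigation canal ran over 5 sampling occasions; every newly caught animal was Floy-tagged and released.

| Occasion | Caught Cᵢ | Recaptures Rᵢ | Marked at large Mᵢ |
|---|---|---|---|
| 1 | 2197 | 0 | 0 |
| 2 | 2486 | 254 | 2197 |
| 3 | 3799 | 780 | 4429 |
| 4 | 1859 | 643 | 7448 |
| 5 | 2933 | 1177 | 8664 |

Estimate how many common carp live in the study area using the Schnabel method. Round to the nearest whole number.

N ≈ 21,564

Σ MᵢCᵢ = 0·2197 + 2197·2486 + 4429·3799 + 7448·1859 + 8664·2933 = 0 + 5461742 + 16825771 + 13845832 + 25411512 = 61544857
Σ Rᵢ = 0 + 254 + 780 + 643 + 1177 = 2854
N̂ = 61544857 / 2854 ≈ 21564.4 → 21564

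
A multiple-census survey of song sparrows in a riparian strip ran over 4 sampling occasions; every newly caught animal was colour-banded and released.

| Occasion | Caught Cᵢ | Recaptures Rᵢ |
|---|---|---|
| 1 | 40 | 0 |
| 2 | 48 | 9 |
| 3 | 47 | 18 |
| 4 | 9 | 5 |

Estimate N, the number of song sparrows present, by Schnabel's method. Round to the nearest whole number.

N ≈ 206

Marked at large before each occasion: Mᵢ = Σⱼ<ᵢ (Cⱼ − Rⱼ) → M1=0, M2=40, M3=79, M4=108
Σ MᵢCᵢ = 0·40 + 40·48 + 79·47 + 108·9 = 0 + 1920 + 3713 + 972 = 6605
Σ Rᵢ = 0 + 9 + 18 + 5 = 32
N̂ = 6605 / 32 ≈ 206.4 → 206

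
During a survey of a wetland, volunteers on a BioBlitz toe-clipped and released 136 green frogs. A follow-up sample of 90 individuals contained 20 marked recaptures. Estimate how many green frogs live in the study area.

Lincoln-Petersen assumes M/N = R/C, so N = M·C / R.
N = (136 × 90) / 20 = 12240 / 20 = 612

N = 612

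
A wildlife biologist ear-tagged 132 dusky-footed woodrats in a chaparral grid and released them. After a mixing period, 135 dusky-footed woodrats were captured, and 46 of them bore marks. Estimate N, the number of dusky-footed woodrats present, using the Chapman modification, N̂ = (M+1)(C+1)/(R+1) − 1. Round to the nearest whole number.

N ≈ 384

N̂ = (132+1)(135+1)/(46+1) − 1 = 133·136/47 − 1
= 18088/47 − 1 ≈ 384.9 − 1 ≈ 383.9 → 384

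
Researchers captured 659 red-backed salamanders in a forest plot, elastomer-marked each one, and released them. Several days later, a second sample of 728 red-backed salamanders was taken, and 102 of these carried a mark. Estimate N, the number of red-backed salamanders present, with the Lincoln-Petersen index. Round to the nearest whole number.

The marked fraction in the recapture sample should equal the marked fraction in the population: 102/728 = 659/N.
N = (659 × 728) / 102 = 479752 / 102 ≈ 4703.45 → 4703

N ≈ 4703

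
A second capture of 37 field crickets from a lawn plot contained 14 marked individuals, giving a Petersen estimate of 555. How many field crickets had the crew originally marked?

From N = M·C/R: M = N·R / C = 555·14 / 37 = 7770 / 37 = 210.

M = 210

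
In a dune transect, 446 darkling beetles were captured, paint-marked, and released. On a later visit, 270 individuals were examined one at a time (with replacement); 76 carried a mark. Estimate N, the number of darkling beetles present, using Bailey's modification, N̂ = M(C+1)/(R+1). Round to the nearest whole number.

N ≈ 1570

N̂ = 446·(270+1)/(76+1) = 446·271/77 = 120866/77 ≈ 1569.7 → 1570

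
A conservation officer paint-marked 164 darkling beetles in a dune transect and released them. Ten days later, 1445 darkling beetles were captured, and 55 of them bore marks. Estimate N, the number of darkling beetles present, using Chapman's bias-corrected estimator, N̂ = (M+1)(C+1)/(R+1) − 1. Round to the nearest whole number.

N ≈ 4260

N̂ = (164+1)(1445+1)/(55+1) − 1 = 165·1446/56 − 1
= 238590/56 − 1 ≈ 4260.5 − 1 ≈ 4259.5 → 4260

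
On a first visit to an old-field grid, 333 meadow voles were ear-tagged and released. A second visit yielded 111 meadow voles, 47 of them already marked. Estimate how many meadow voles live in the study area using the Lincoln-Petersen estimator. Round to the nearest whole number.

The marked fraction in the recapture sample should equal the marked fraction in the population: 47/111 = 333/N.
N = (333 × 111) / 47 = 36963 / 47 ≈ 786.4 → 786

N ≈ 786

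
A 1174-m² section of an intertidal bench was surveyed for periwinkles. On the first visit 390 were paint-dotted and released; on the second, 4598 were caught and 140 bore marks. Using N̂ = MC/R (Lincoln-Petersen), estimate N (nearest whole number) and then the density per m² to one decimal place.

density ≈ 10.9 periwinkles per m²

N̂ = 390·4598/140 = 1793220/140 ≈ 12808.7 → 12809
Density = N̂ / area = 12809 / 1174 ≈ 10.91 → 10.9 per m²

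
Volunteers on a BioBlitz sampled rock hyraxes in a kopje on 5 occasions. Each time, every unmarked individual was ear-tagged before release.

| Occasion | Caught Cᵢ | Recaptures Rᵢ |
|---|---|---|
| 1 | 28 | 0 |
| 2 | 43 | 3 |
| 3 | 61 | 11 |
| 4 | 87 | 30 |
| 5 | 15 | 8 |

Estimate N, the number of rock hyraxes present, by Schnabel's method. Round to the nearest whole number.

Marked at large before each occasion: Mᵢ = Σⱼ<ᵢ (Cⱼ − Rⱼ) → M1=0, M2=28, M3=68, M4=118, M5=175
Σ MᵢCᵢ = 0·28 + 28·43 + 68·61 + 118·87 + 175·15 = 0 + 1204 + 4148 + 10266 + 2625 = 18243
Σ Rᵢ = 0 + 3 + 11 + 30 + 8 = 52
N̂ = 18243 / 52 ≈ 350.8 → 351

N ≈ 351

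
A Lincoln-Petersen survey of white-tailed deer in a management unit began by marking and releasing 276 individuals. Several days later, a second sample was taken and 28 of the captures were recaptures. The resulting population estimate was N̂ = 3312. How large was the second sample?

From N = M·C/R: C = N·R / M = 3312·28 / 276 = 92736 / 276 = 336.

C = 336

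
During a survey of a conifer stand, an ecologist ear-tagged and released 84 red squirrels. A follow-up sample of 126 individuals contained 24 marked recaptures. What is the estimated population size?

N = 441

N = (84 × 126) / 24 = 10584 / 24 = 441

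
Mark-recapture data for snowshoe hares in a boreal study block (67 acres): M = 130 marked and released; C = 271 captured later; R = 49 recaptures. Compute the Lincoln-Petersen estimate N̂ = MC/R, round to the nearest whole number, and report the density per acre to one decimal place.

N̂ = 130·271/49 = 35230/49 ≈ 719.0 → 719
Density = N̂ / area = 719 / 67 ≈ 10.73 → 10.7 per acre

density ≈ 10.7 snowshoe hares per acre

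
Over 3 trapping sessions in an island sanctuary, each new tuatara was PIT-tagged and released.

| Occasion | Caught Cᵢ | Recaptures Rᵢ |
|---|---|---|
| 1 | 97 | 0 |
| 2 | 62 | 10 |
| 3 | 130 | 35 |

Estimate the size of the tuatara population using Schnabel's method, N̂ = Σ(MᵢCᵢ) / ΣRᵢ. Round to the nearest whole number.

Marked at large before each occasion: Mᵢ = Σⱼ<ᵢ (Cⱼ − Rⱼ) → M1=0, M2=97, M3=149
Σ MᵢCᵢ = 0·97 + 97·62 + 149·130 = 0 + 6014 + 19370 = 25384
Σ Rᵢ = 0 + 10 + 35 = 45
N̂ = 25384 / 45 ≈ 564.1 → 564

N ≈ 564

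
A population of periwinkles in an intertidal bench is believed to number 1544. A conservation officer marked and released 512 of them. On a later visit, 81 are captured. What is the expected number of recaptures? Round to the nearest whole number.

The marked fraction of the population is 512/1544, so in a sample of 81 expect C·(M/N) marked.
E[R] = 512 × 81 / 1544 = 41472 / 1544 ≈ 26.9 → 27

expected recaptures ≈ 27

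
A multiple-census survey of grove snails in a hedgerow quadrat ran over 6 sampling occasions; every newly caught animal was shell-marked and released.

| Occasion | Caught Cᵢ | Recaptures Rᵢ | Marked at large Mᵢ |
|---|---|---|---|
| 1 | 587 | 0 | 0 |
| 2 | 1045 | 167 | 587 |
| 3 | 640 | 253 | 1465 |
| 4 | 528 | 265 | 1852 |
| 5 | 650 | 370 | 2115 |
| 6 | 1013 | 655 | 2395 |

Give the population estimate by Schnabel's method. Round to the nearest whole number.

Σ MᵢCᵢ = 0·587 + 587·1045 + 1465·640 + 1852·528 + 2115·650 + 2395·1013 = 0 + 613415 + 937600 + 977856 + 1374750 + 2426135 = 6329756
Σ Rᵢ = 0 + 167 + 253 + 265 + 370 + 655 = 1710
N̂ = 6329756 / 1710 ≈ 3701.6 → 3702

N ≈ 3702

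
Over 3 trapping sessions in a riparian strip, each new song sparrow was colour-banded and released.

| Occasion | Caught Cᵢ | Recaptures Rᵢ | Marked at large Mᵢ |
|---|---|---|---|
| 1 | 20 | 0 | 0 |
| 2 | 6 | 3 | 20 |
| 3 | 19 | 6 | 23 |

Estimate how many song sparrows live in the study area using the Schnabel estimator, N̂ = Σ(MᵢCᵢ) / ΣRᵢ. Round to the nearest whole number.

Σ MᵢCᵢ = 0·20 + 20·6 + 23·19 = 0 + 120 + 437 = 557
Σ Rᵢ = 0 + 3 + 6 = 9
N̂ = 557 / 9 ≈ 61.9 → 62

N ≈ 62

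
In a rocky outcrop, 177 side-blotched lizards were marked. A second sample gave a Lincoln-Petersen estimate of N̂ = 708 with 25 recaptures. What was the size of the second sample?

From N = M·C/R: C = N·R / M = 708·25 / 177 = 17700 / 177 = 100.

C = 100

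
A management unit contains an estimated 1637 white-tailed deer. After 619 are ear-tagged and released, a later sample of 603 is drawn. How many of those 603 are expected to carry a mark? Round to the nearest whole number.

The marked fraction of the population is 619/1637, so in a sample of 603 expect C·(M/N) marked.
E[R] = 619 × 603 / 1637 = 373257 / 1637 ≈ 228.0 → 228

expected recaptures ≈ 228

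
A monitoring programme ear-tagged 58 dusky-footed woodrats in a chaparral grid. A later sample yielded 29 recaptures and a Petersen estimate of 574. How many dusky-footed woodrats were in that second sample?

C = 287

From N = M·C/R: C = N·R / M = 574·29 / 58 = 16646 / 58 = 287.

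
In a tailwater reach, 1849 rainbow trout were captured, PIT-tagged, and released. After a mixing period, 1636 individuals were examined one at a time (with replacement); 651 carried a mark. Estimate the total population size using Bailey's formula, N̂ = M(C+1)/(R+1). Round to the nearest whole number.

N̂ = 1849·(1636+1)/(651+1) = 1849·1637/652 = 3026813/652 ≈ 4642.4 → 4642

N ≈ 4642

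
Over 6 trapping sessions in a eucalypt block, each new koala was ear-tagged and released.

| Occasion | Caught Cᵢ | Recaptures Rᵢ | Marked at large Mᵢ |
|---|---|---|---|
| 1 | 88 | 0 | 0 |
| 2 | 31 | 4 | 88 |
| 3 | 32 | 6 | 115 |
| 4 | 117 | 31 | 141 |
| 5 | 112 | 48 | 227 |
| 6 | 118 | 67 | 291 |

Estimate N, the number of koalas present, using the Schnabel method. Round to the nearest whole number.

N ≈ 530

Σ MᵢCᵢ = 0·88 + 88·31 + 115·32 + 141·117 + 227·112 + 291·118 = 0 + 2728 + 3680 + 16497 + 25424 + 34338 = 82667
Σ Rᵢ = 0 + 4 + 6 + 31 + 48 + 67 = 156
N̂ = 82667 / 156 ≈ 529.9 → 530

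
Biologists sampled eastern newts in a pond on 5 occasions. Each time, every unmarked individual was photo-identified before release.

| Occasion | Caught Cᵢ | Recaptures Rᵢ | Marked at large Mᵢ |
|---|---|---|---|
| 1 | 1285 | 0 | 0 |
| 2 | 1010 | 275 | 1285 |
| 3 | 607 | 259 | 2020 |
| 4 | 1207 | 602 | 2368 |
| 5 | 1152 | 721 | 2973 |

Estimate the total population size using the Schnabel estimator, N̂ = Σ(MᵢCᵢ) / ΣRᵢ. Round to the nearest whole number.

Σ MᵢCᵢ = 0·1285 + 1285·1010 + 2020·607 + 2368·1207 + 2973·1152 = 0 + 1297850 + 1226140 + 2858176 + 3424896 = 8807062
Σ Rᵢ = 0 + 275 + 259 + 602 + 721 = 1857
N̂ = 8807062 / 1857 ≈ 4742.6 → 4743

N ≈ 4743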